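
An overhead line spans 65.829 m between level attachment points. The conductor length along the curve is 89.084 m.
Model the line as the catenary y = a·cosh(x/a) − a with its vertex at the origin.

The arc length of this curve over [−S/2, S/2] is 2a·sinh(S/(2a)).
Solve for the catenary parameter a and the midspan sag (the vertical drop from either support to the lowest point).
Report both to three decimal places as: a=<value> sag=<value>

seed: a₀ = √(S³/(24(L−S))) = √(65.829³/(24·23.255)) = 22.607997
iter 1: u=1.455879  f(a)=+2.593e+00  f'(a)=-2.528e+00  a ← 22.607997 − (+2.593e+00/-2.528e+00) = 23.633726
iter 2: u=1.392692  f(a)=+1.869e-01  f'(a)=-2.175e+00  a ← 23.633726 − (+1.869e-01/-2.175e+00) = 23.719642
iter 3: u=1.387647  f(a)=+1.138e-03  f'(a)=-2.149e+00  a ← 23.719642 − (+1.138e-03/-2.149e+00) = 23.720172
iter 4: u=1.387616  f(a)=+4.274e-08  f'(a)=-2.149e+00  a ← 23.720172 − (+4.274e-08/-2.149e+00) = 23.720172
iter 5: u=1.387616  f(a)=-1.421e-14  f'(a)=-2.149e+00  a ← 23.720172 − (-1.421e-14/-2.149e+00) = 23.720172
converged: |Δa| < 1e-12 after 5 iterations
sag = a·(cosh(S/(2a)) − 1) = 23.720172·(cosh(1.387616) − 1) = 26.744036
T_max/T_min = cosh(S/(2a)) = 2.127481

a=23.720 sag=26.744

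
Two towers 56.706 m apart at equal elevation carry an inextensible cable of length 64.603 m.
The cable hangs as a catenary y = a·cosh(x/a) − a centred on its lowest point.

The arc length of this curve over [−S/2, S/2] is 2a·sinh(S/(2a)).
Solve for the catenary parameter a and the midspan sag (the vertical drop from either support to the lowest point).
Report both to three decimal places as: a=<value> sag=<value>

seed: a₀ = √(S³/(24(L−S))) = √(56.706³/(24·7.897)) = 31.017503
iter 1: u=0.914097  f(a)=+3.366e-01  f'(a)=-5.530e-01  a ← 31.017503 − (+3.366e-01/-5.530e-01) = 31.626086
iter 2: u=0.896507  f(a)=+1.016e-02  f'(a)=-5.201e-01  a ← 31.626086 − (+1.016e-02/-5.201e-01) = 31.645622
iter 3: u=0.895953  f(a)=+9.900e-06  f'(a)=-5.191e-01  a ← 31.645622 − (+9.900e-06/-5.191e-01) = 31.645641
iter 4: u=0.895953  f(a)=+9.393e-12  f'(a)=-5.191e-01  a ← 31.645641 − (+9.393e-12/-5.191e-01) = 31.645641
converged: |Δa| < 1e-12 after 4 iterations
sag = a·(cosh(S/(2a)) − 1) = 31.645641·(cosh(0.895953) − 1) = 13.574194
T_max/T_min = cosh(S/(2a)) = 1.428944

a=31.646 sag=13.574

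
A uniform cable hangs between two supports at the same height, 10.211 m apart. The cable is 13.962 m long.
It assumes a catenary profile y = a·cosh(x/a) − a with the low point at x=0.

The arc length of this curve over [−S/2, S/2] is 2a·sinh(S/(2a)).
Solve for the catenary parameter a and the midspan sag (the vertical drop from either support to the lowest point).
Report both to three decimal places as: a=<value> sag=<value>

a=3.614 sag=4.247

seed: a₀ = √(S³/(24(L−S))) = √(10.211³/(24·3.751)) = 3.438929
iter 1: u=1.484619  f(a)=+4.357e-01  f'(a)=-2.702e+00  a ← 3.438929 − (+4.357e-01/-2.702e+00) = 3.600213
iter 2: u=1.418110  f(a)=+3.253e-02  f'(a)=-2.312e+00  a ← 3.600213 − (+3.253e-02/-2.312e+00) = 3.614283
iter 3: u=1.412590  f(a)=+2.136e-04  f'(a)=-2.282e+00  a ← 3.614283 − (+2.136e-04/-2.282e+00) = 3.614376
iter 4: u=1.412553  f(a)=+9.346e-09  f'(a)=-2.282e+00  a ← 3.614376 − (+9.346e-09/-2.282e+00) = 3.614376
iter 5: u=1.412553  f(a)=+0.000e+00  f'(a)=-2.282e+00  a ← 3.614376 − (+0.000e+00/-2.282e+00) = 3.614376
converged: |Δa| < 1e-12 after 5 iterations
sag = a·(cosh(S/(2a)) − 1) = 3.614376·(cosh(1.412553) − 1) = 4.246799
T_max/T_min = cosh(S/(2a)) = 2.174974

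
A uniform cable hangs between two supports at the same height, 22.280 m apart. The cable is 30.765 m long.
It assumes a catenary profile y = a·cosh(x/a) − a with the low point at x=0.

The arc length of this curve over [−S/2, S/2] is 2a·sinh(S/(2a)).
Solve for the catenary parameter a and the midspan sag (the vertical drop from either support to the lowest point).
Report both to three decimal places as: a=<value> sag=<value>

a=7.758 sag=9.470

seed: a₀ = √(S³/(24(L−S))) = √(22.280³/(24·8.485)) = 7.369555
iter 1: u=1.511625  f(a)=+1.024e+00  f'(a)=-2.874e+00  a ← 7.369555 − (+1.024e+00/-2.874e+00) = 7.725843
iter 2: u=1.441914  f(a)=+7.893e-02  f'(a)=-2.446e+00  a ← 7.725843 − (+7.893e-02/-2.446e+00) = 7.758111
iter 3: u=1.435917  f(a)=+5.557e-04  f'(a)=-2.412e+00  a ← 7.758111 − (+5.557e-04/-2.412e+00) = 7.758341
iter 4: u=1.435874  f(a)=+2.798e-08  f'(a)=-2.412e+00  a ← 7.758341 − (+2.798e-08/-2.412e+00) = 7.758341
iter 5: u=1.435874  f(a)=-3.553e-15  f'(a)=-2.412e+00  a ← 7.758341 − (-3.553e-15/-2.412e+00) = 7.758341
converged: |Δa| < 1e-12 after 5 iterations
sag = a·(cosh(S/(2a)) − 1) = 7.758341·(cosh(1.435874) − 1) = 9.469925
T_max/T_min = cosh(S/(2a)) = 2.220612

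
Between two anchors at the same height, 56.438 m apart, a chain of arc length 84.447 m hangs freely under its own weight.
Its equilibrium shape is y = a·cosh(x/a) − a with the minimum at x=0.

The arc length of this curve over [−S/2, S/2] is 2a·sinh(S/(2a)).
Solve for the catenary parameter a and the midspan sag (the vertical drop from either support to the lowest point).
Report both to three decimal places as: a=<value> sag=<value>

seed: a₀ = √(S³/(24(L−S))) = √(56.438³/(24·28.009)) = 16.353209
iter 1: u=1.725594  f(a)=+4.478e+00  f'(a)=-4.560e+00  a ← 16.353209 − (+4.478e+00/-4.560e+00) = 17.335255
iter 2: u=1.627839  f(a)=+4.351e-01  f'(a)=-3.713e+00  a ← 17.335255 − (+4.351e-01/-3.713e+00) = 17.452428
iter 3: u=1.616910  f(a)=+5.084e-03  f'(a)=-3.627e+00  a ← 17.452428 − (+5.084e-03/-3.627e+00) = 17.453829
iter 4: u=1.616780  f(a)=+7.118e-07  f'(a)=-3.626e+00  a ← 17.453829 − (+7.118e-07/-3.626e+00) = 17.453830
iter 5: u=1.616780  f(a)=+0.000e+00  f'(a)=-3.626e+00  a ← 17.453830 − (+0.000e+00/-3.626e+00) = 17.453830
converged: |Δa| < 1e-12 after 5 iterations
sag = a·(cosh(S/(2a)) − 1) = 17.453830·(cosh(1.616780) − 1) = 28.234901
T_max/T_min = cosh(S/(2a)) = 2.617691

a=17.454 sag=28.235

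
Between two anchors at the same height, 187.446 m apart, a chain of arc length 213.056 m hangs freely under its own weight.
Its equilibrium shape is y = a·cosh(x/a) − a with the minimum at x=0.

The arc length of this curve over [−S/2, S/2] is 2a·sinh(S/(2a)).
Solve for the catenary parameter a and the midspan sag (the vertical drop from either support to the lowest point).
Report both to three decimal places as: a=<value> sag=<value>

seed: a₀ = √(S³/(24(L−S))) = √(187.446³/(24·25.610)) = 103.515136
iter 1: u=0.905404  f(a)=+1.070e+00  f'(a)=-5.366e-01  a ← 103.515136 − (+1.070e+00/-5.366e-01) = 105.510050
iter 2: u=0.888285  f(a)=+3.173e-02  f'(a)=-5.052e-01  a ← 105.510050 − (+3.173e-02/-5.052e-01) = 105.572852
iter 3: u=0.887757  f(a)=+2.976e-05  f'(a)=-5.042e-01  a ← 105.572852 − (+2.976e-05/-5.042e-01) = 105.572911
iter 4: u=0.887756  f(a)=+2.623e-11  f'(a)=-5.042e-01  a ← 105.572911 − (+2.623e-11/-5.042e-01) = 105.572911
converged: |Δa| < 1e-12 after 4 iterations
sag = a·(cosh(S/(2a)) − 1) = 105.572911·(cosh(0.887756) − 1) = 44.406602
T_max/T_min = cosh(S/(2a)) = 1.420625

a=105.573 sag=44.407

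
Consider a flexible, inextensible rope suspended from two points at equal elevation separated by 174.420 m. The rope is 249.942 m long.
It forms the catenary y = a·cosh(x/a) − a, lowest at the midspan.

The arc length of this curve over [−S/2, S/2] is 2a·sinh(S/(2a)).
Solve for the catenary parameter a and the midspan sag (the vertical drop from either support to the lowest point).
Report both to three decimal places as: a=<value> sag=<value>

seed: a₀ = √(S³/(24(L−S))) = √(174.420³/(24·75.522)) = 54.106826
iter 1: u=1.611811  f(a)=+1.044e+01  f'(a)=-3.587e+00  a ← 54.106826 − (+1.044e+01/-3.587e+00) = 57.016775
iter 2: u=1.529550  f(a)=+9.013e-01  f'(a)=-2.992e+00  a ← 57.016775 − (+9.013e-01/-2.992e+00) = 57.317975
iter 3: u=1.521512  f(a)=+8.122e-03  f'(a)=-2.939e+00  a ← 57.317975 − (+8.122e-03/-2.939e+00) = 57.320739
iter 4: u=1.521439  f(a)=+6.725e-07  f'(a)=-2.938e+00  a ← 57.320739 − (+6.725e-07/-2.938e+00) = 57.320739
iter 5: u=1.521439  f(a)=-2.842e-14  f'(a)=-2.938e+00  a ← 57.320739 − (-2.842e-14/-2.938e+00) = 57.320739
converged: |Δa| < 1e-12 after 5 iterations
sag = a·(cosh(S/(2a)) − 1) = 57.320739·(cosh(1.521439) − 1) = 80.168962
T_max/T_min = cosh(S/(2a)) = 2.398603

a=57.321 sag=80.169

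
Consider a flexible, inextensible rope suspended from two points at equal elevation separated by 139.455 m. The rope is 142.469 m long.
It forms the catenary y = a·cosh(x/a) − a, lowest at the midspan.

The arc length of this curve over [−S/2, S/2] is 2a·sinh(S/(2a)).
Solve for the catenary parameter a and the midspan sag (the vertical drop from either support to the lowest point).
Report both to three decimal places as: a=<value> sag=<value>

a=194.255 sag=12.649

seed: a₀ = √(S³/(24(L−S))) = √(139.455³/(24·3.014)) = 193.630555
iter 1: u=0.360106  f(a)=+1.960e-02  f'(a)=-3.154e-02  a ← 193.630555 − (+1.960e-02/-3.154e-02) = 194.252131
iter 2: u=0.358954  f(a)=+9.479e-05  f'(a)=-3.123e-02  a ← 194.252131 − (+9.479e-05/-3.123e-02) = 194.255166
iter 3: u=0.358948  f(a)=+2.241e-09  f'(a)=-3.123e-02  a ← 194.255166 − (+2.241e-09/-3.123e-02) = 194.255166
iter 4: u=0.358948  f(a)=+2.842e-14  f'(a)=-3.123e-02  a ← 194.255166 − (+2.842e-14/-3.123e-02) = 194.255166
converged: |Δa| < 1e-12 after 4 iterations
sag = a·(cosh(S/(2a)) − 1) = 194.255166·(cosh(0.358948) − 1) = 12.649217
T_max/T_min = cosh(S/(2a)) = 1.065117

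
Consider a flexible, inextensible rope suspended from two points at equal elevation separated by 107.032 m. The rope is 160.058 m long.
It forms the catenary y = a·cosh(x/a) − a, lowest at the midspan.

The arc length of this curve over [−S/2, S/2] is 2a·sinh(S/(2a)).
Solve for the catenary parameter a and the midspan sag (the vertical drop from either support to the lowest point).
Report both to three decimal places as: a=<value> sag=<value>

a=33.126 sag=53.488

seed: a₀ = √(S³/(24(L−S))) = √(107.032³/(24·53.026)) = 31.039907
iter 1: u=1.724103  f(a)=+8.463e+00  f'(a)=-4.546e+00  a ← 31.039907 − (+8.463e+00/-4.546e+00) = 32.901355
iter 2: u=1.626559  f(a)=+8.210e-01  f'(a)=-3.703e+00  a ← 32.901355 − (+8.210e-01/-3.703e+00) = 33.123054
iter 3: u=1.615672  f(a)=+9.561e-03  f'(a)=-3.617e+00  a ← 33.123054 − (+9.561e-03/-3.617e+00) = 33.125697
iter 4: u=1.615543  f(a)=+1.330e-06  f'(a)=-3.616e+00  a ← 33.125697 − (+1.330e-06/-3.616e+00) = 33.125698
iter 5: u=1.615543  f(a)=+5.684e-14  f'(a)=-3.616e+00  a ← 33.125698 − (+5.684e-14/-3.616e+00) = 33.125698
converged: |Δa| < 1e-12 after 5 iterations
sag = a·(cosh(S/(2a)) − 1) = 33.125698·(cosh(1.615543) − 1) = 53.488116
T_max/T_min = cosh(S/(2a)) = 2.614702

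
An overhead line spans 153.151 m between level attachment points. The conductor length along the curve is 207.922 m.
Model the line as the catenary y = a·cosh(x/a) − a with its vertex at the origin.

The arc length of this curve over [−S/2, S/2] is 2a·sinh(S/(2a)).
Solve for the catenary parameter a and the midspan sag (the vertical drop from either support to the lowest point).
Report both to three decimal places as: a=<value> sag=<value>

seed: a₀ = √(S³/(24(L−S))) = √(153.151³/(24·54.771)) = 52.275573
iter 1: u=1.464843  f(a)=+6.186e+00  f'(a)=-2.581e+00  a ← 52.275573 − (+6.186e+00/-2.581e+00) = 54.672199
iter 2: u=1.400630  f(a)=+4.508e-01  f'(a)=-2.217e+00  a ← 54.672199 − (+4.508e-01/-2.217e+00) = 54.875519
iter 3: u=1.395440  f(a)=+2.811e-03  f'(a)=-2.190e+00  a ← 54.875519 − (+2.811e-03/-2.190e+00) = 54.876803
iter 4: u=1.395407  f(a)=+1.108e-07  f'(a)=-2.190e+00  a ← 54.876803 − (+1.108e-07/-2.190e+00) = 54.876803
iter 5: u=1.395407  f(a)=+0.000e+00  f'(a)=-2.190e+00  a ← 54.876803 − (+0.000e+00/-2.190e+00) = 54.876803
converged: |Δa| < 1e-12 after 5 iterations
sag = a·(cosh(S/(2a)) − 1) = 54.876803·(cosh(1.395407) − 1) = 62.678941
T_max/T_min = cosh(S/(2a)) = 2.142176

a=54.877 sag=62.679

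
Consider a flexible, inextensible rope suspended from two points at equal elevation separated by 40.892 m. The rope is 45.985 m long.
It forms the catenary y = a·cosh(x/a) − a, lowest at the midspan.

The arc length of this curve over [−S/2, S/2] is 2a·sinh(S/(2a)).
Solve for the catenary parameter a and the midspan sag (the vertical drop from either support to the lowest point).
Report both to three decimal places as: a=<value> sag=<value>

seed: a₀ = √(S³/(24(L−S))) = √(40.892³/(24·5.093)) = 23.651847
iter 1: u=0.864457  f(a)=+1.937e-01  f'(a)=-4.637e-01  a ← 23.651847 − (+1.937e-01/-4.637e-01) = 24.069596
iter 2: u=0.849453  f(a)=+5.251e-03  f'(a)=-4.389e-01  a ← 24.069596 − (+5.251e-03/-4.389e-01) = 24.081562
iter 3: u=0.849031  f(a)=+4.098e-06  f'(a)=-4.382e-01  a ← 24.081562 − (+4.098e-06/-4.382e-01) = 24.081571
iter 4: u=0.849031  f(a)=+2.494e-12  f'(a)=-4.382e-01  a ← 24.081571 − (+2.494e-12/-4.382e-01) = 24.081571
converged: |Δa| < 1e-12 after 4 iterations
sag = a·(cosh(S/(2a)) − 1) = 24.081571·(cosh(0.849031) − 1) = 9.213731
T_max/T_min = cosh(S/(2a)) = 1.382605

a=24.082 sag=9.214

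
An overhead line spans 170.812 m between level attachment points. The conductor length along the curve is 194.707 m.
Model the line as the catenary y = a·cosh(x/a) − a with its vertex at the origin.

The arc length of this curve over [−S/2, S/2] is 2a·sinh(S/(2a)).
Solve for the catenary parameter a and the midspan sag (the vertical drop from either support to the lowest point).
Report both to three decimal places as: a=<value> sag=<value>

seed: a₀ = √(S³/(24(L−S))) = √(170.812³/(24·23.895)) = 93.222003
iter 1: u=0.916157  f(a)=+1.023e+00  f'(a)=-5.570e-01  a ← 93.222003 − (+1.023e+00/-5.570e-01) = 95.058821
iter 2: u=0.898454  f(a)=+3.102e-02  f'(a)=-5.237e-01  a ← 95.058821 − (+3.102e-02/-5.237e-01) = 95.118057
iter 3: u=0.897895  f(a)=+3.049e-05  f'(a)=-5.226e-01  a ← 95.118057 − (+3.049e-05/-5.226e-01) = 95.118115
iter 4: u=0.897894  f(a)=+2.956e-11  f'(a)=-5.226e-01  a ← 95.118115 − (+2.956e-11/-5.226e-01) = 95.118115
converged: |Δa| < 1e-12 after 4 iterations
sag = a·(cosh(S/(2a)) − 1) = 95.118115·(cosh(0.897894) − 1) = 40.989048
T_max/T_min = cosh(S/(2a)) = 1.430928

a=95.118 sag=40.989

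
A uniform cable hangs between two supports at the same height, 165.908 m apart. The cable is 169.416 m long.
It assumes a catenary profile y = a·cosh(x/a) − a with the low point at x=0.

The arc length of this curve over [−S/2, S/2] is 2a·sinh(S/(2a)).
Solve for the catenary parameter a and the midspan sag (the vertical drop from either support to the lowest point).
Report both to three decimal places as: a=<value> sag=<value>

seed: a₀ = √(S³/(24(L−S))) = √(165.908³/(24·3.508)) = 232.897903
iter 1: u=0.356182  f(a)=+2.232e-02  f'(a)=-3.051e-02  a ← 232.897903 − (+2.232e-02/-3.051e-02) = 233.629483
iter 2: u=0.355066  f(a)=+1.056e-04  f'(a)=-3.022e-02  a ← 233.629483 − (+1.056e-04/-3.022e-02) = 233.632977
iter 3: u=0.355061  f(a)=+2.389e-09  f'(a)=-3.022e-02  a ← 233.632977 − (+2.389e-09/-3.022e-02) = 233.632977
iter 4: u=0.355061  f(a)=-2.842e-14  f'(a)=-3.022e-02  a ← 233.632977 − (-2.842e-14/-3.022e-02) = 233.632977
converged: |Δa| < 1e-12 after 4 iterations
sag = a·(cosh(S/(2a)) − 1) = 233.632977·(cosh(0.355061) − 1) = 14.882240
T_max/T_min = cosh(S/(2a)) = 1.063699

a=233.633 sag=14.882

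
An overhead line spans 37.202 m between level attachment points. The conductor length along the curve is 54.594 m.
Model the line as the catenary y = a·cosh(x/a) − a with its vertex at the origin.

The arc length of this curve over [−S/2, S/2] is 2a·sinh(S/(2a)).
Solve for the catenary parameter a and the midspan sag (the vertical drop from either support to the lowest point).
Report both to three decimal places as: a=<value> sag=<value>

a=11.814 sag=17.930

seed: a₀ = √(S³/(24(L−S))) = √(37.202³/(24·17.392)) = 11.106291
iter 1: u=1.674817  f(a)=+2.609e+00  f'(a)=-4.103e+00  a ← 11.106291 − (+2.609e+00/-4.103e+00) = 11.742059
iter 2: u=1.584134  f(a)=+2.408e-01  f'(a)=-3.378e+00  a ← 11.742059 − (+2.408e-01/-3.378e+00) = 11.813338
iter 3: u=1.574576  f(a)=+2.511e-03  f'(a)=-3.308e+00  a ← 11.813338 − (+2.511e-03/-3.308e+00) = 11.814098
iter 4: u=1.574475  f(a)=+2.796e-07  f'(a)=-3.307e+00  a ← 11.814098 − (+2.796e-07/-3.307e+00) = 11.814098
iter 5: u=1.574475  f(a)=+7.105e-15  f'(a)=-3.307e+00  a ← 11.814098 − (+7.105e-15/-3.307e+00) = 11.814098
converged: |Δa| < 1e-12 after 5 iterations
sag = a·(cosh(S/(2a)) − 1) = 11.814098·(cosh(1.574475) − 1) = 17.929794
T_max/T_min = cosh(S/(2a)) = 2.517661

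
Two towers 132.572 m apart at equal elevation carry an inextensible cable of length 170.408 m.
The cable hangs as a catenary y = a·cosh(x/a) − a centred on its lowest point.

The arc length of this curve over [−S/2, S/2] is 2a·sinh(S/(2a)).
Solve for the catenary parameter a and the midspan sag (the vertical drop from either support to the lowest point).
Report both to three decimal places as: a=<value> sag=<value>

a=52.695 sag=47.487

seed: a₀ = √(S³/(24(L−S))) = √(132.572³/(24·37.836)) = 50.654669
iter 1: u=1.308586  f(a)=+3.375e+00  f'(a)=-1.766e+00  a ← 50.654669 − (+3.375e+00/-1.766e+00) = 52.565816
iter 2: u=1.261010  f(a)=+2.004e-01  f'(a)=-1.562e+00  a ← 52.565816 − (+2.004e-01/-1.562e+00) = 52.694126
iter 3: u=1.257939  f(a)=+8.053e-04  f'(a)=-1.549e+00  a ← 52.694126 − (+8.053e-04/-1.549e+00) = 52.694645
iter 4: u=1.257927  f(a)=+1.312e-08  f'(a)=-1.549e+00  a ← 52.694645 − (+1.312e-08/-1.549e+00) = 52.694645
iter 5: u=1.257927  f(a)=+2.842e-14  f'(a)=-1.549e+00  a ← 52.694645 − (+2.842e-14/-1.549e+00) = 52.694645
converged: |Δa| < 1e-12 after 5 iterations
sag = a·(cosh(S/(2a)) − 1) = 52.694645·(cosh(1.257927) − 1) = 47.487425
T_max/T_min = cosh(S/(2a)) = 1.901181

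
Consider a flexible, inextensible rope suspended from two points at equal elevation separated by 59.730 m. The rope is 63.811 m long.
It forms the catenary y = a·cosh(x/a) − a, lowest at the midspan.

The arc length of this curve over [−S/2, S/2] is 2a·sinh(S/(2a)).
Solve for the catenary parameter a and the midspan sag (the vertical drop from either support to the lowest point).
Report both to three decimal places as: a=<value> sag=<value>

seed: a₀ = √(S³/(24(L−S))) = √(59.730³/(24·4.081)) = 46.644437
iter 1: u=0.640269  f(a)=+8.447e-02  f'(a)=-1.823e-01  a ← 46.644437 − (+8.447e-02/-1.823e-01) = 47.107891
iter 2: u=0.633970  f(a)=+1.275e-03  f'(a)=-1.768e-01  a ← 47.107891 − (+1.275e-03/-1.768e-01) = 47.115106
iter 3: u=0.633873  f(a)=+3.007e-07  f'(a)=-1.767e-01  a ← 47.115106 − (+3.007e-07/-1.767e-01) = 47.115107
iter 4: u=0.633873  f(a)=+2.132e-14  f'(a)=-1.767e-01  a ← 47.115107 − (+2.132e-14/-1.767e-01) = 47.115107
converged: |Δa| < 1e-12 after 4 iterations
sag = a·(cosh(S/(2a)) − 1) = 47.115107·(cosh(0.633873) − 1) = 9.786512
T_max/T_min = cosh(S/(2a)) = 1.207715

a=47.115 sag=9.787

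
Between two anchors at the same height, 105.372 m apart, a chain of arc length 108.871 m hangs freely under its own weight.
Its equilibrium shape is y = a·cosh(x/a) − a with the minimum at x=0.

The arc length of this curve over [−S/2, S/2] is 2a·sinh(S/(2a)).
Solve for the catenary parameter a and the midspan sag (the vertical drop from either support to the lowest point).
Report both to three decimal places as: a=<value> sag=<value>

seed: a₀ = √(S³/(24(L−S))) = √(105.372³/(24·3.499)) = 118.034847
iter 1: u=0.446360  f(a)=+3.502e-02  f'(a)=-6.048e-02  a ← 118.034847 − (+3.502e-02/-6.048e-02) = 118.613947
iter 2: u=0.444180  f(a)=+2.594e-04  f'(a)=-5.958e-02  a ← 118.613947 − (+2.594e-04/-5.958e-02) = 118.618300
iter 3: u=0.444164  f(a)=+1.447e-08  f'(a)=-5.958e-02  a ← 118.618300 − (+1.447e-08/-5.958e-02) = 118.618301
iter 4: u=0.444164  f(a)=+1.421e-14  f'(a)=-5.958e-02  a ← 118.618301 − (+1.421e-14/-5.958e-02) = 118.618301
converged: |Δa| < 1e-12 after 4 iterations
sag = a·(cosh(S/(2a)) − 1) = 118.618301·(cosh(0.444164) − 1) = 11.894246
T_max/T_min = cosh(S/(2a)) = 1.100273

a=118.618 sag=11.894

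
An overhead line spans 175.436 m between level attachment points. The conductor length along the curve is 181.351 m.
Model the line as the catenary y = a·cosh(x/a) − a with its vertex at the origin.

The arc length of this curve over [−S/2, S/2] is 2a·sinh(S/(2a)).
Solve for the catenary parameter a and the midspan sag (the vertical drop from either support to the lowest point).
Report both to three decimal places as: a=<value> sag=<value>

seed: a₀ = √(S³/(24(L−S))) = √(175.436³/(24·5.915)) = 195.027152
iter 1: u=0.449773  f(a)=+6.012e-02  f'(a)=-6.189e-02  a ← 195.027152 − (+6.012e-02/-6.189e-02) = 195.998455
iter 2: u=0.447544  f(a)=+4.521e-04  f'(a)=-6.097e-02  a ← 195.998455 − (+4.521e-04/-6.097e-02) = 196.005871
iter 3: u=0.447527  f(a)=+2.599e-08  f'(a)=-6.096e-02  a ← 196.005871 − (+2.599e-08/-6.096e-02) = 196.005871
iter 4: u=0.447527  f(a)=+0.000e+00  f'(a)=-6.096e-02  a ← 196.005871 − (+0.000e+00/-6.096e-02) = 196.005871
converged: |Δa| < 1e-12 after 4 iterations
sag = a·(cosh(S/(2a)) − 1) = 196.005871·(cosh(0.447527) − 1) = 19.957894
T_max/T_min = cosh(S/(2a)) = 1.101823

a=196.006 sag=19.958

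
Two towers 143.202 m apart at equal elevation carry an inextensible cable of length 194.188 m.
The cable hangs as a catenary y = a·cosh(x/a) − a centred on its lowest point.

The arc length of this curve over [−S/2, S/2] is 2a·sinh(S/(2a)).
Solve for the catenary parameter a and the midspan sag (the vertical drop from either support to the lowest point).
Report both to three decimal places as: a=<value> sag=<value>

seed: a₀ = √(S³/(24(L−S))) = √(143.202³/(24·50.986)) = 48.988319
iter 1: u=1.461593  f(a)=+5.731e+00  f'(a)=-2.562e+00  a ← 48.988319 − (+5.731e+00/-2.562e+00) = 51.225781
iter 2: u=1.397753  f(a)=+4.160e-01  f'(a)=-2.202e+00  a ← 51.225781 − (+4.160e-01/-2.202e+00) = 51.414725
iter 3: u=1.392617  f(a)=+2.572e-03  f'(a)=-2.175e+00  a ← 51.414725 − (+2.572e-03/-2.175e+00) = 51.415908
iter 4: u=1.392585  f(a)=+9.961e-08  f'(a)=-2.175e+00  a ← 51.415908 − (+9.961e-08/-2.175e+00) = 51.415908
iter 5: u=1.392585  f(a)=-2.842e-14  f'(a)=-2.175e+00  a ← 51.415908 − (-2.842e-14/-2.175e+00) = 51.415908
converged: |Δa| < 1e-12 after 5 iterations
sag = a·(cosh(S/(2a)) − 1) = 51.415908·(cosh(1.392585) − 1) = 58.451469
T_max/T_min = cosh(S/(2a)) = 2.136836

a=51.416 sag=58.451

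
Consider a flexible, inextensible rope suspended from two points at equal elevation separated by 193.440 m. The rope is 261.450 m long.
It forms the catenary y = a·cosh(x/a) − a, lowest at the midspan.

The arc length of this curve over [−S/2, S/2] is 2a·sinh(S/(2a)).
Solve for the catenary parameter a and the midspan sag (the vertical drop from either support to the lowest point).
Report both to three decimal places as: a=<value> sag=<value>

seed: a₀ = √(S³/(24(L−S))) = √(193.440³/(24·68.010)) = 66.592822
iter 1: u=1.452409  f(a)=+7.544e+00  f'(a)=-2.507e+00  a ← 66.592822 − (+7.544e+00/-2.507e+00) = 69.601905
iter 2: u=1.389617  f(a)=+5.415e-01  f'(a)=-2.159e+00  a ← 69.601905 − (+5.415e-01/-2.159e+00) = 69.852702
iter 3: u=1.384628  f(a)=+3.266e-03  f'(a)=-2.133e+00  a ← 69.852702 − (+3.266e-03/-2.133e+00) = 69.854233
iter 4: u=1.384598  f(a)=+1.204e-07  f'(a)=-2.133e+00  a ← 69.854233 − (+1.204e-07/-2.133e+00) = 69.854233
iter 5: u=1.384598  f(a)=+5.684e-14  f'(a)=-2.133e+00  a ← 69.854233 − (+5.684e-14/-2.133e+00) = 69.854233
converged: |Δa| < 1e-12 after 5 iterations
sag = a·(cosh(S/(2a)) − 1) = 69.854233·(cosh(1.384598) − 1) = 78.363983
T_max/T_min = cosh(S/(2a)) = 2.121822

a=69.854 sag=78.364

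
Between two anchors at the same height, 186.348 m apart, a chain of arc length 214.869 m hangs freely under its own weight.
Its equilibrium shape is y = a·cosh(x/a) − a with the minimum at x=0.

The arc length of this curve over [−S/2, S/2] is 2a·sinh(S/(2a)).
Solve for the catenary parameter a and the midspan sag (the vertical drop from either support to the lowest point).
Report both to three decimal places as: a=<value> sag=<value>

seed: a₀ = √(S³/(24(L−S))) = √(186.348³/(24·28.521)) = 97.229737
iter 1: u=0.958287  f(a)=+1.339e+00  f'(a)=-6.423e-01  a ← 97.229737 − (+1.339e+00/-6.423e-01) = 99.313607
iter 2: u=0.938180  f(a)=+4.424e-02  f'(a)=-6.005e-01  a ← 99.313607 − (+4.424e-02/-6.005e-01) = 99.387283
iter 3: u=0.937484  f(a)=+5.200e-05  f'(a)=-5.991e-01  a ← 99.387283 − (+5.200e-05/-5.991e-01) = 99.387370
iter 4: u=0.937483  f(a)=+7.199e-11  f'(a)=-5.991e-01  a ← 99.387370 − (+7.199e-11/-5.991e-01) = 99.387370
iter 5: u=0.937483  f(a)=+0.000e+00  f'(a)=-5.991e-01  a ← 99.387370 − (+0.000e+00/-5.991e-01) = 99.387370
converged: |Δa| < 1e-12 after 5 iterations
sag = a·(cosh(S/(2a)) − 1) = 99.387370·(cosh(0.937483) − 1) = 46.968433
T_max/T_min = cosh(S/(2a)) = 1.472579

a=99.387 sag=46.968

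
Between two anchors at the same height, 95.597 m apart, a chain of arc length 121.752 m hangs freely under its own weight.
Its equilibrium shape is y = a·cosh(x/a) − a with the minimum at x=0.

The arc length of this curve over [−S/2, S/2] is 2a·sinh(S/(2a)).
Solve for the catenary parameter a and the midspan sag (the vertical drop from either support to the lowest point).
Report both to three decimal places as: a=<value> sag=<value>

seed: a₀ = √(S³/(24(L−S))) = √(95.597³/(24·26.155)) = 37.306406
iter 1: u=1.281241  f(a)=+2.233e+00  f'(a)=-1.646e+00  a ← 37.306406 − (+2.233e+00/-1.646e+00) = 38.662583
iter 2: u=1.236299  f(a)=+1.275e-01  f'(a)=-1.463e+00  a ← 38.662583 − (+1.275e-01/-1.463e+00) = 38.749740
iter 3: u=1.233518  f(a)=+4.718e-04  f'(a)=-1.452e+00  a ← 38.749740 − (+4.718e-04/-1.452e+00) = 38.750065
iter 4: u=1.233508  f(a)=+6.509e-09  f'(a)=-1.452e+00  a ← 38.750065 − (+6.509e-09/-1.452e+00) = 38.750065
iter 5: u=1.233508  f(a)=-1.421e-14  f'(a)=-1.452e+00  a ← 38.750065 − (-1.421e-14/-1.452e+00) = 38.750065
converged: |Δa| < 1e-12 after 5 iterations
sag = a·(cosh(S/(2a)) − 1) = 38.750065·(cosh(1.233508) − 1) = 33.412633
T_max/T_min = cosh(S/(2a)) = 1.862260

a=38.750 sag=33.413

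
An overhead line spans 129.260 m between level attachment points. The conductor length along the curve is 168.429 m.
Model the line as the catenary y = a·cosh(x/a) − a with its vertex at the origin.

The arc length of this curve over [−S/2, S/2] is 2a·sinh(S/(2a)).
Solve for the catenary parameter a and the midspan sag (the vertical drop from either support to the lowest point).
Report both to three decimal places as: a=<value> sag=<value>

a=49.974 sag=47.952

seed: a₀ = √(S³/(24(L−S))) = √(129.260³/(24·39.169)) = 47.931317
iter 1: u=1.348388  f(a)=+3.719e+00  f'(a)=-1.951e+00  a ← 47.931317 − (+3.719e+00/-1.951e+00) = 49.836963
iter 2: u=1.296829  f(a)=+2.333e-01  f'(a)=-1.714e+00  a ← 49.836963 − (+2.333e-01/-1.714e+00) = 49.973095
iter 3: u=1.293296  f(a)=+1.054e-03  f'(a)=-1.698e+00  a ← 49.973095 − (+1.054e-03/-1.698e+00) = 49.973715
iter 4: u=1.293280  f(a)=+2.172e-08  f'(a)=-1.698e+00  a ← 49.973715 − (+2.172e-08/-1.698e+00) = 49.973715
iter 5: u=1.293280  f(a)=+0.000e+00  f'(a)=-1.698e+00  a ← 49.973715 − (+0.000e+00/-1.698e+00) = 49.973715
converged: |Δa| < 1e-12 after 5 iterations
sag = a·(cosh(S/(2a)) − 1) = 49.973715·(cosh(1.293280) − 1) = 47.952043
T_max/T_min = cosh(S/(2a)) = 1.959545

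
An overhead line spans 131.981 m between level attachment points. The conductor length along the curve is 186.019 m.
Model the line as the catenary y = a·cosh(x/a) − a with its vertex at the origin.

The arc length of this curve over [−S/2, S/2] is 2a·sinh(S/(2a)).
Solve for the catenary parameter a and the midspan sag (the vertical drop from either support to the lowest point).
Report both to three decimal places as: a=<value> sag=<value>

a=44.478 sag=58.619

seed: a₀ = √(S³/(24(L−S))) = √(131.981³/(24·54.038)) = 42.102886
iter 1: u=1.567363  f(a)=+7.039e+00  f'(a)=-3.255e+00  a ← 42.102886 − (+7.039e+00/-3.255e+00) = 44.265199
iter 2: u=1.490799  f(a)=+5.786e-01  f'(a)=-2.740e+00  a ← 44.265199 − (+5.786e-01/-2.740e+00) = 44.476355
iter 3: u=1.483721  f(a)=+4.684e-03  f'(a)=-2.696e+00  a ← 44.476355 − (+4.684e-03/-2.696e+00) = 44.478092
iter 4: u=1.483663  f(a)=+3.124e-07  f'(a)=-2.696e+00  a ← 44.478092 − (+3.124e-07/-2.696e+00) = 44.478092
iter 5: u=1.483663  f(a)=+2.842e-14  f'(a)=-2.696e+00  a ← 44.478092 − (+2.842e-14/-2.696e+00) = 44.478092
converged: |Δa| < 1e-12 after 5 iterations
sag = a·(cosh(S/(2a)) − 1) = 44.478092·(cosh(1.483663) − 1) = 58.619278
T_max/T_min = cosh(S/(2a)) = 2.317936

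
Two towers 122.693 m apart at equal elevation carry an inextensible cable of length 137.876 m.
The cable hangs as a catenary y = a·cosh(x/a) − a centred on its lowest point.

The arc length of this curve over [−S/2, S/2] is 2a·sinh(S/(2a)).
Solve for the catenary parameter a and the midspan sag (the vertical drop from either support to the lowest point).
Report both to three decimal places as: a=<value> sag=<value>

a=72.480 sag=27.549

seed: a₀ = √(S³/(24(L−S))) = √(122.693³/(24·15.183)) = 71.194306
iter 1: u=0.861677  f(a)=+5.737e-01  f'(a)=-4.590e-01  a ← 71.194306 − (+5.737e-01/-4.590e-01) = 72.444139
iter 2: u=0.846811  f(a)=+1.546e-02  f'(a)=-4.346e-01  a ← 72.444139 − (+1.546e-02/-4.346e-01) = 72.479704
iter 3: u=0.846396  f(a)=+1.191e-05  f'(a)=-4.339e-01  a ← 72.479704 − (+1.191e-05/-4.339e-01) = 72.479731
iter 4: u=0.846395  f(a)=+7.077e-12  f'(a)=-4.339e-01  a ← 72.479731 − (+7.077e-12/-4.339e-01) = 72.479731
converged: |Δa| < 1e-12 after 4 iterations
sag = a·(cosh(S/(2a)) − 1) = 72.479731·(cosh(0.846395) − 1) = 27.549061
T_max/T_min = cosh(S/(2a)) = 1.380093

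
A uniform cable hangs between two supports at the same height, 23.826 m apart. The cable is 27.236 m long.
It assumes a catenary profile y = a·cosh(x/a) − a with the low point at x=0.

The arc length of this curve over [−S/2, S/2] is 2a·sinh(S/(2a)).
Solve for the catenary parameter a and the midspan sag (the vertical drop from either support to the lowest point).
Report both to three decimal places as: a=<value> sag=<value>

a=13.123 sag=5.789

seed: a₀ = √(S³/(24(L−S))) = √(23.826³/(24·3.410)) = 12.855646
iter 1: u=0.926675  f(a)=+1.494e-01  f'(a)=-5.775e-01  a ← 12.855646 − (+1.494e-01/-5.775e-01) = 13.114428
iter 2: u=0.908389  f(a)=+4.632e-03  f'(a)=-5.422e-01  a ← 13.114428 − (+4.632e-03/-5.422e-01) = 13.122971
iter 3: u=0.907797  f(a)=+4.764e-06  f'(a)=-5.411e-01  a ← 13.122971 − (+4.764e-06/-5.411e-01) = 13.122980
iter 4: u=0.907797  f(a)=+5.052e-12  f'(a)=-5.411e-01  a ← 13.122980 − (+5.052e-12/-5.411e-01) = 13.122980
converged: |Δa| < 1e-12 after 4 iterations
sag = a·(cosh(S/(2a)) − 1) = 13.122980·(cosh(0.907797) − 1) = 5.788988
T_max/T_min = cosh(S/(2a)) = 1.441134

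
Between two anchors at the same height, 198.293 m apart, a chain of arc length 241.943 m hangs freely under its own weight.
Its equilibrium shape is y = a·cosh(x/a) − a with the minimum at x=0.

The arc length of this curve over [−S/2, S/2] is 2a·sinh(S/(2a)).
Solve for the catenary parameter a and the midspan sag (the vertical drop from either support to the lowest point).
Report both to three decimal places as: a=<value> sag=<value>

a=88.986 sag=61.189

seed: a₀ = √(S³/(24(L−S))) = √(198.293³/(24·43.650)) = 86.270702
iter 1: u=1.149249  f(a)=+2.975e+00  f'(a)=-1.152e+00  a ← 86.270702 − (+2.975e+00/-1.152e+00) = 88.852995
iter 2: u=1.115849  f(a)=+1.388e-01  f'(a)=-1.047e+00  a ← 88.852995 − (+1.388e-01/-1.047e+00) = 88.985584
iter 3: u=1.114186  f(a)=+3.349e-04  f'(a)=-1.042e+00  a ← 88.985584 − (+3.349e-04/-1.042e+00) = 88.985905
iter 4: u=1.114182  f(a)=+1.960e-09  f'(a)=-1.042e+00  a ← 88.985905 − (+1.960e-09/-1.042e+00) = 88.985905
iter 5: u=1.114182  f(a)=+0.000e+00  f'(a)=-1.042e+00  a ← 88.985905 − (+0.000e+00/-1.042e+00) = 88.985905
converged: |Δa| < 1e-12 after 5 iterations
sag = a·(cosh(S/(2a)) − 1) = 88.985905·(cosh(1.114182) − 1) = 61.189310
T_max/T_min = cosh(S/(2a)) = 1.687629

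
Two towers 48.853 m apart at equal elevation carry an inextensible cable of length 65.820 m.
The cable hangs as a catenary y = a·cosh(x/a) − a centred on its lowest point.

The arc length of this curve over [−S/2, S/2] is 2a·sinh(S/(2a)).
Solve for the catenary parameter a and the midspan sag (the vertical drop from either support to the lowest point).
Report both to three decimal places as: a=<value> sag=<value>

seed: a₀ = √(S³/(24(L−S))) = √(48.853³/(24·16.967)) = 16.921104
iter 1: u=1.443552  f(a)=+1.858e+00  f'(a)=-2.456e+00  a ← 16.921104 − (+1.858e+00/-2.456e+00) = 17.677777
iter 2: u=1.381763  f(a)=+1.319e-01  f'(a)=-2.118e+00  a ← 17.677777 − (+1.319e-01/-2.118e+00) = 17.740048
iter 3: u=1.376913  f(a)=+7.770e-04  f'(a)=-2.093e+00  a ← 17.740048 − (+7.770e-04/-2.093e+00) = 17.740419
iter 4: u=1.376884  f(a)=+2.732e-08  f'(a)=-2.093e+00  a ← 17.740419 − (+2.732e-08/-2.093e+00) = 17.740419
iter 5: u=1.376884  f(a)=+0.000e+00  f'(a)=-2.093e+00  a ← 17.740419 − (+0.000e+00/-2.093e+00) = 17.740419
converged: |Δa| < 1e-12 after 5 iterations
sag = a·(cosh(S/(2a)) − 1) = 17.740419·(cosh(1.376884) − 1) = 19.646619
T_max/T_min = cosh(S/(2a)) = 2.107450

a=17.740 sag=19.647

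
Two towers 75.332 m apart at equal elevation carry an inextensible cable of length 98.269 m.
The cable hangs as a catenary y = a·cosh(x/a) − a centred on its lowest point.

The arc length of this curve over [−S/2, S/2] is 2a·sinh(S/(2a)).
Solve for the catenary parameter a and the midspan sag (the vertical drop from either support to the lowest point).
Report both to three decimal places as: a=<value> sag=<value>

a=29.060 sag=28.025

seed: a₀ = √(S³/(24(L−S))) = √(75.332³/(24·22.937)) = 27.867327
iter 1: u=1.351619  f(a)=+2.189e+00  f'(a)=-1.967e+00  a ← 27.867327 − (+2.189e+00/-1.967e+00) = 28.979897
iter 2: u=1.299729  f(a)=+1.379e-01  f'(a)=-1.726e+00  a ← 28.979897 − (+1.379e-01/-1.726e+00) = 29.059770
iter 3: u=1.296156  f(a)=+6.288e-04  f'(a)=-1.711e+00  a ← 29.059770 − (+6.288e-04/-1.711e+00) = 29.060137
iter 4: u=1.296140  f(a)=+1.321e-08  f'(a)=-1.711e+00  a ← 29.060137 − (+1.321e-08/-1.711e+00) = 29.060137
iter 5: u=1.296140  f(a)=+0.000e+00  f'(a)=-1.711e+00  a ← 29.060137 − (+0.000e+00/-1.711e+00) = 29.060137
converged: |Δa| < 1e-12 after 5 iterations
sag = a·(cosh(S/(2a)) − 1) = 29.060137·(cosh(1.296140) − 1) = 28.024805
T_max/T_min = cosh(S/(2a)) = 1.964373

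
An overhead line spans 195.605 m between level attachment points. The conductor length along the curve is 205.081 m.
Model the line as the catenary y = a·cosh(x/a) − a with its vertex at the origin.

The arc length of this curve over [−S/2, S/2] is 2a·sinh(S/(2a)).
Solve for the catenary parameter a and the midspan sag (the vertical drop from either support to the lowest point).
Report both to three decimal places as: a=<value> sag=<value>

seed: a₀ = √(S³/(24(L−S))) = √(195.605³/(24·9.476)) = 181.406056
iter 1: u=0.539136  f(a)=+1.387e-01  f'(a)=-1.075e-01  a ← 181.406056 − (+1.387e-01/-1.075e-01) = 182.695563
iter 2: u=0.535330  f(a)=+1.493e-03  f'(a)=-1.052e-01  a ← 182.695563 − (+1.493e-03/-1.052e-01) = 182.709746
iter 3: u=0.535289  f(a)=+1.771e-07  f'(a)=-1.052e-01  a ← 182.709746 − (+1.771e-07/-1.052e-01) = 182.709748
iter 4: u=0.535289  f(a)=-2.842e-14  f'(a)=-1.052e-01  a ← 182.709748 − (-2.842e-14/-1.052e-01) = 182.709748
converged: |Δa| < 1e-12 after 4 iterations
sag = a·(cosh(S/(2a)) − 1) = 182.709748·(cosh(0.535289) − 1) = 26.807330
T_max/T_min = cosh(S/(2a)) = 1.146721

a=182.710 sag=26.807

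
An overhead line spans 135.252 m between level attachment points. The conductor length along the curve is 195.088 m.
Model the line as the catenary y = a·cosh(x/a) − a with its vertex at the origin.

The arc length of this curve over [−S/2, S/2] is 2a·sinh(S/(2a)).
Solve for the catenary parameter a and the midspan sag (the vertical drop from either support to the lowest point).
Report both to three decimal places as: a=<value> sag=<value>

seed: a₀ = √(S³/(24(L−S))) = √(135.252³/(24·59.836)) = 41.507698
iter 1: u=1.629240  f(a)=+8.462e+00  f'(a)=-3.725e+00  a ← 41.507698 − (+8.462e+00/-3.725e+00) = 43.779682
iter 2: u=1.544689  f(a)=+7.445e-01  f'(a)=-3.096e+00  a ← 43.779682 − (+7.445e-01/-3.096e+00) = 44.020176
iter 3: u=1.536250  f(a)=+6.990e-03  f'(a)=-3.038e+00  a ← 44.020176 − (+6.990e-03/-3.038e+00) = 44.022477
iter 4: u=1.536170  f(a)=+6.290e-07  f'(a)=-3.037e+00  a ← 44.022477 − (+6.290e-07/-3.037e+00) = 44.022477
iter 5: u=1.536170  f(a)=-2.842e-14  f'(a)=-3.037e+00  a ← 44.022477 − (-2.842e-14/-3.037e+00) = 44.022477
converged: |Δa| < 1e-12 after 5 iterations
sag = a·(cosh(S/(2a)) − 1) = 44.022477·(cosh(1.536170) − 1) = 62.995327
T_max/T_min = cosh(S/(2a)) = 2.430981

a=44.022 sag=62.995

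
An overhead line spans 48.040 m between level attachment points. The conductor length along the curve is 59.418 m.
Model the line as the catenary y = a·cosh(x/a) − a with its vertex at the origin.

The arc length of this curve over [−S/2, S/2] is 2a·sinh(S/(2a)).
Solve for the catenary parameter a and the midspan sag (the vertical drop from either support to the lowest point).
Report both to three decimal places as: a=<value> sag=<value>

seed: a₀ = √(S³/(24(L−S))) = √(48.040³/(24·11.378)) = 20.149576
iter 1: u=1.192085  f(a)=+8.363e-01  f'(a)=-1.298e+00  a ← 20.149576 − (+8.363e-01/-1.298e+00) = 20.793808
iter 2: u=1.155152  f(a)=+4.179e-02  f'(a)=-1.171e+00  a ← 20.793808 − (+4.179e-02/-1.171e+00) = 20.829478
iter 3: u=1.153173  f(a)=+1.164e-04  f'(a)=-1.165e+00  a ← 20.829478 − (+1.164e-04/-1.165e+00) = 20.829578
iter 4: u=1.153168  f(a)=+9.099e-10  f'(a)=-1.165e+00  a ← 20.829578 − (+9.099e-10/-1.165e+00) = 20.829578
iter 5: u=1.153168  f(a)=-7.105e-15  f'(a)=-1.165e+00  a ← 20.829578 − (-7.105e-15/-1.165e+00) = 20.829578
converged: |Δa| < 1e-12 after 5 iterations
sag = a·(cosh(S/(2a)) − 1) = 20.829578·(cosh(1.153168) − 1) = 15.453972
T_max/T_min = cosh(S/(2a)) = 1.741924

a=20.830 sag=15.454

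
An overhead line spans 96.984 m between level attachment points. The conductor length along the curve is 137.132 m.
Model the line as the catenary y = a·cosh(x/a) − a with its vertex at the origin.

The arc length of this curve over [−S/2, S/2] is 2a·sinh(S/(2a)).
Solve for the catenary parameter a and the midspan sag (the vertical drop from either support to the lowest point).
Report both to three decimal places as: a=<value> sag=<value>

a=32.522 sag=43.366

seed: a₀ = √(S³/(24(L−S))) = √(96.984³/(24·40.148)) = 30.768942
iter 1: u=1.576005  f(a)=+5.291e+00  f'(a)=-3.318e+00  a ← 30.768942 − (+5.291e+00/-3.318e+00) = 32.363624
iter 2: u=1.498349  f(a)=+4.392e-01  f'(a)=-2.788e+00  a ← 32.363624 − (+4.392e-01/-2.788e+00) = 32.521141
iter 3: u=1.491092  f(a)=+3.631e-03  f'(a)=-2.742e+00  a ← 32.521141 − (+3.631e-03/-2.742e+00) = 32.522465
iter 4: u=1.491031  f(a)=+2.527e-07  f'(a)=-2.742e+00  a ← 32.522465 − (+2.527e-07/-2.742e+00) = 32.522466
iter 5: u=1.491031  f(a)=+2.842e-14  f'(a)=-2.742e+00  a ← 32.522466 − (+2.842e-14/-2.742e+00) = 32.522466
converged: |Δa| < 1e-12 after 5 iterations
sag = a·(cosh(S/(2a)) − 1) = 32.522466·(cosh(1.491031) − 1) = 43.365657
T_max/T_min = cosh(S/(2a)) = 2.333406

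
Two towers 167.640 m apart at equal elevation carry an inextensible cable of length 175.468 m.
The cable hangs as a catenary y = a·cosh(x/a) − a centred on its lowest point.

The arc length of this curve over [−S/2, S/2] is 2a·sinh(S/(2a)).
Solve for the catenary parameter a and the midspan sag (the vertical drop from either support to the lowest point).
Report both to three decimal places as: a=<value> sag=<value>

seed: a₀ = √(S³/(24(L−S))) = √(167.640³/(24·7.828)) = 158.356338
iter 1: u=0.529313  f(a)=+1.104e-01  f'(a)=-1.017e-01  a ← 158.356338 − (+1.104e-01/-1.017e-01) = 159.442211
iter 2: u=0.525708  f(a)=+1.146e-03  f'(a)=-9.956e-02  a ← 159.442211 − (+1.146e-03/-9.956e-02) = 159.453719
iter 3: u=0.525670  f(a)=+1.263e-07  f'(a)=-9.954e-02  a ← 159.453719 − (+1.263e-07/-9.954e-02) = 159.453720
iter 4: u=0.525670  f(a)=-2.842e-14  f'(a)=-9.954e-02  a ← 159.453720 − (-2.842e-14/-9.954e-02) = 159.453720
converged: |Δa| < 1e-12 after 4 iterations
sag = a·(cosh(S/(2a)) − 1) = 159.453720·(cosh(0.525670) − 1) = 22.542828
T_max/T_min = cosh(S/(2a)) = 1.141375

a=159.454 sag=22.543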